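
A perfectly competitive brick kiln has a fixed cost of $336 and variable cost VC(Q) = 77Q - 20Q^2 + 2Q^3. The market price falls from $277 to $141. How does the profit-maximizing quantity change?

Output falls from 10 to 8

MC = 77 - 40Q + 6Q^2; the shutdown threshold is min AVC = $27 (at Q = 5).
At P = $277 ≥ min AVC, set P = MC on the rising branch: Q = 10.
At P = $141 ≥ min AVC, set P = MC: Q = 8. The firm stays open but cuts output.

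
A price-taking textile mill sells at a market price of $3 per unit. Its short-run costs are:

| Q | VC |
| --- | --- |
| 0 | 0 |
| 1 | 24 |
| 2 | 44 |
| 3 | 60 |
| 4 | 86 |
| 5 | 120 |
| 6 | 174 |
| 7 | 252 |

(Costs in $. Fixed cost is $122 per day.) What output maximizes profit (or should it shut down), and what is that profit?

Q = 0 (shut down); profit = -$122

Tabulate TR − TC: Q=0: -122; Q=1: -143; Q=2: -160; Q=3: -173; Q=4: -196; Q=5: -227; Q=6: -278; Q=7: -353.
Profit is highest at Q = 0. Equivalently, the lowest AVC in the table is 60/3 ≈ $20 at Q = 3, and P = $3 falls below it — price never covers variable cost, so the firm shuts down and loses only its fixed cost.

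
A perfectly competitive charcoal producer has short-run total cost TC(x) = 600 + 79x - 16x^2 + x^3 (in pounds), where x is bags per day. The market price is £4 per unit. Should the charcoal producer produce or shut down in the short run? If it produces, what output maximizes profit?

From TC, MC = TC'(x) = 79 - 32x + 3x^2 and AVC = VC/x = 79 - 16x + x^2.
AVC is minimized where dAVC/dx = -16 + 2x = 0, at x = 8; min AVC = 79 - 16·8 + 8^2 = £15.
Since P = £4 < min AVC = £15, price fails to cover variable cost at any output.
The firm minimizes its loss by shutting down and losing only its fixed cost of £600.

Shut down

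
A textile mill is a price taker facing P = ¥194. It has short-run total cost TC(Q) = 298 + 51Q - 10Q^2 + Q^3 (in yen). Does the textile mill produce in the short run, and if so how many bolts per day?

Strip out fixed cost: VC = 51Q - 10Q^2 + Q^3. Then AVC = 51 - 10Q + Q^2 and MC = 51 - 20Q + 3Q^2.
AVC is minimized where dAVC/dQ = -10 + 2Q = 0, at Q = 5; min AVC = 51 - 10·5 + 5^2 = ¥26.
Because ¥194 ≥ ¥26, revenue can cover variable cost; the firm operates.
Solving P = MC: -143 - 20Q + 3Q^2 = 0 ⇒ Q = -13/3 or 11. On the upward-sloping branch, Q* = 11.
Check: AVC at Q = 11 is ¥62 ≤ P, so revenue covers variable cost.
Profit = P·Q − TC = 194·11 − 980 = ¥1154.

Produce at Q = 11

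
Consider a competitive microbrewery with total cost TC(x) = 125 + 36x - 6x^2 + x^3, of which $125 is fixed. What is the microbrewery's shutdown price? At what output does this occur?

The shutdown price is the minimum of AVC. VC = 36x - 6x^2 + x^3, so AVC = 36 - 6x + x^2.
dAVC/dx = -6 + 2x = 0 gives x = 3. min AVC = 36 - 6·3 + 3^2 = 27.
For P < $27 the firm produces nothing.

$27 per unit, at x = 3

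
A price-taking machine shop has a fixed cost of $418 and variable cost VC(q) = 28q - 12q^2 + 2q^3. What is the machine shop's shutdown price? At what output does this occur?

$10 per unit, at q = 3

The firm shuts down when price falls below the minimum of average variable cost. AVC = VC/q = 28 - 12q + 2q^2.
dAVC/dq = -12 + 4q = 0 gives q = 3. min AVC = 28 - 12·3 + 2·3^2 = 10.
For P < $10 the firm produces nothing.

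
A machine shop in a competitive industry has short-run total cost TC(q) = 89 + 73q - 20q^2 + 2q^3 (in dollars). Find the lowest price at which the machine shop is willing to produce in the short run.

$23 per unit

The firm shuts down when price falls below the minimum of average variable cost. AVC = VC/q = 73 - 20q + 2q^2.
At the minimum of AVC, MC = AVC. MC = 73 - 40q + 6q^2; setting MC = AVC gives 4q^2 - 20q = 0, so q = 5. min AVC = 23.
So the shutdown price is $23.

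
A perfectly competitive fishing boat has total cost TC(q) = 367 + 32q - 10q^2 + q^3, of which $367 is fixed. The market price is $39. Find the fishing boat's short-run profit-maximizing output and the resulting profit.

Profit = -$171 at q = 7

AVC = 32 - 10q + q^2; min AVC = $7 at q = 5. Since P = $39 ≥ min AVC, the firm produces.
With MC = 32 - 20q + 3q^2, P = MC on the upward-sloping part at q* = 7.
TR = 39·7 = 273. TC = 367 + 77 = 444. Profit = 273 − 444 = -$171.
By producing, the firm covers all variable cost plus $196 of fixed cost; shutting down would lose the full $367.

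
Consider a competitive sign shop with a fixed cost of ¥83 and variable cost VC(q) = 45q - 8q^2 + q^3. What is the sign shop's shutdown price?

¥29 per unit

The shutdown price is the minimum of AVC. VC = 45q - 8q^2 + q^3, so AVC = 45 - 8q + q^2.
At the minimum of AVC, MC = AVC. MC = 45 - 16q + 3q^2; setting MC = AVC gives 2q^2 - 8q = 0, so q = 4. min AVC = 29.
For P < ¥29 the firm produces nothing.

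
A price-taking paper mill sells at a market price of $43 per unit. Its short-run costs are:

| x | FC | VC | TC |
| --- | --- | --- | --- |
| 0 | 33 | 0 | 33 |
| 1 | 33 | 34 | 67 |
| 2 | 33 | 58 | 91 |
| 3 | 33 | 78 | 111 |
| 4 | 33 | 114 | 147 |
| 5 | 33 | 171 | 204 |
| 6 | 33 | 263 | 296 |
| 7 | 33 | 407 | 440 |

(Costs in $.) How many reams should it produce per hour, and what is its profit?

x = 4; profit = $25

Profit at each row (π = 43x − TC): x=0: -33; x=1: -24; x=2: -5; x=3: 18; x=4: 25; x=5: 11; x=6: -38; x=7: -139.
Profit is maximized at x = 4. AVC there is 114/4 = $28.50 ≤ P, so producing beats shutting down (which would give -$33).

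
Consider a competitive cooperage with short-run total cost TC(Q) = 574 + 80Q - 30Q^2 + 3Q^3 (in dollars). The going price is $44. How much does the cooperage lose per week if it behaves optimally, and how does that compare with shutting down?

AVC = 80 - 30Q + 3Q^2 has its minimum $5 at Q = 5; price $44 clears that bar, so the firm operates.
MC = 80 - 60Q + 9Q^2. Setting P = MC and taking the root on the rising branch gives Q* = 6.
TR = 44·6 = 264. TC = 574 + 48 = 622. Profit = 264 − 622 = -$358.
Shutting down would mean losing the fixed cost of $574, so operating at a loss of $358 is better by $216.

Profit = -$358 at Q = 6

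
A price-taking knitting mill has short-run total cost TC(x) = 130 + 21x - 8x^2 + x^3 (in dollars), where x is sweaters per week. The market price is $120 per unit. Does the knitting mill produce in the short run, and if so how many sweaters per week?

Produce at x = 9

Variable cost is VC = 21x - 8x^2 + x^3, so AVC = VC/x = 21 - 8x + x^2 and MC = dTC/dx = 21 - 16x + 3x^2.
The AVC parabola has its vertex at x = 8/2 = 4, where AVC = 21 - 8·4 + 4^2 = $5.
P = $120 exceeds min AVC = $5, so the firm stays open.
P = MC gives -99 - 16x + 3x^2 = 0, with roots -11/3 and 9. Take the larger (rising MC): x* = 9.
Check: AVC at x = 9 is $30 ≤ P, so revenue covers variable cost.
Profit = P·x − TC = 120·9 − 400 = $680.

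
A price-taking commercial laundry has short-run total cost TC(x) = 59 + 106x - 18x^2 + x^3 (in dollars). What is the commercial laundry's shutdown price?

$25 per unit

The shutdown price is the minimum of AVC. VC = 106x - 18x^2 + x^3, so AVC = 106 - 18x + x^2.
At the minimum of AVC, MC = AVC. MC = 106 - 36x + 3x^2; setting MC = AVC gives 2x^2 - 18x = 0, so x = 9. min AVC = 25.
The firm shuts down for any P below $25.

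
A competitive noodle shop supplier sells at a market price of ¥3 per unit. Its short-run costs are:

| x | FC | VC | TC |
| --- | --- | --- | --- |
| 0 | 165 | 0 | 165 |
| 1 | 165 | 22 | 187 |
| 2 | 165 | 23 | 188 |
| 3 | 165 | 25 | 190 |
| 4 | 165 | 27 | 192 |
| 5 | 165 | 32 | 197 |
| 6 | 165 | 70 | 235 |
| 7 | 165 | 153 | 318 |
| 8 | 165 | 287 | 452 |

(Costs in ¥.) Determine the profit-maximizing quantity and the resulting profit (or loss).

Compute π = P·x − TC at each output: x=0: -165; x=1: -184; x=2: -182; x=3: -181; x=4: -180; x=5: -182; x=6: -217; x=7: -297; x=8: -428.
Profit is highest at x = 0. Equivalently, the lowest AVC in the table is 32/5 ≈ ¥6.40 at x = 5, and P = ¥3 falls below it — price never covers variable cost, so the firm shuts down and loses only its fixed cost.

x = 0 (shut down); profit = -¥165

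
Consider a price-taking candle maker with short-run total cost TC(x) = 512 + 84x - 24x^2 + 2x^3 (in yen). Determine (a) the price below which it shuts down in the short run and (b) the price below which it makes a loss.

Shutdown price = min AVC. AVC = 84 - 24x + 2x^2, with vertex at x = 6 and minimum ¥12.
ATC = 512/x + 84 - 24x + 2x^2. Setting dATC/dx = −512/x^2 − 24 + 4x = 0 gives x = 8 (since 4·8^3 − 24·8^2 = 512).
min ATC = 512/8 + 84 − 24·8 + 2·8^2 = ¥84. That is the break-even price.
For ¥12 ≤ P < ¥84 the firm produces at a loss; below ¥12 it shuts down.

Shutdown price = ¥12; break-even price = ¥84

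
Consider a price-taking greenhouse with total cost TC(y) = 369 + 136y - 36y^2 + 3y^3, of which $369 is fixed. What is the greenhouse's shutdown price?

The firm shuts down when price falls below the minimum of average variable cost. AVC = VC/y = 136 - 36y + 3y^2.
dAVC/dy = -36 + 6y = 0 gives y = 6. min AVC = 136 - 36·6 + 3·6^2 = 28.
The firm shuts down for any P below $28.

$28 per unit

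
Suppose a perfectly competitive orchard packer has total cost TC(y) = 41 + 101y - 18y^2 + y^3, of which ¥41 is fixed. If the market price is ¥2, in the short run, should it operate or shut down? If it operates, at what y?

From TC, MC = TC'(y) = 101 - 36y + 3y^2 and AVC = VC/y = 101 - 18y + y^2.
AVC hits its minimum where MC = AVC, at y = 9, giving min AVC = 101 - 18·9 + 9^2 = ¥20.
Since P = ¥2 < min AVC = ¥20, price fails to cover variable cost at any output.
Shutting down limits the loss to fixed cost, ¥41.

Shut down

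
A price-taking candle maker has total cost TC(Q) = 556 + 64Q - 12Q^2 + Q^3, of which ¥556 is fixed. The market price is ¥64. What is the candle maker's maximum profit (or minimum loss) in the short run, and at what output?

Profit = -¥300 at Q = 8

AVC = 64 - 12Q + Q^2; min AVC = ¥28 at Q = 6. Since P = ¥64 ≥ min AVC, the firm produces.
With MC = 64 - 24Q + 3Q^2, P = MC on the upward-sloping part at Q* = 8.
TR = 64·8 = 512. TC = 556 + 256 = 812. Profit = 512 − 812 = -¥300.
By producing, the firm covers all variable cost plus ¥256 of fixed cost; shutting down would lose the full ¥556.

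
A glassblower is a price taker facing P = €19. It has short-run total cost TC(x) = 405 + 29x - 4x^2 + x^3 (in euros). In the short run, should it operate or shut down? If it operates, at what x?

Variable cost is VC = 29x - 4x^2 + x^3, so AVC = VC/x = 29 - 4x + x^2 and MC = dTC/dx = 29 - 8x + 3x^2.
AVC hits its minimum where MC = AVC, at x = 2, giving min AVC = 29 - 4·2 + 2^2 = €25.
Since P = €19 < min AVC = €25, price fails to cover variable cost at any output.
Shutting down limits the loss to fixed cost, €405.

Shut down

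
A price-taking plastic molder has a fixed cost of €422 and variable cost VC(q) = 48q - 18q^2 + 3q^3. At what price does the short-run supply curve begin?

€21 per unit

Short-run supply begins at min AVC. From VC = 48q - 18q^2 + 3q^3, AVC = 48 - 18q + 3q^2.
At the minimum of AVC, MC = AVC. MC = 48 - 36q + 9q^2; setting MC = AVC gives 6q^2 - 18q = 0, so q = 3. min AVC = 21.
The firm shuts down for any P below €21.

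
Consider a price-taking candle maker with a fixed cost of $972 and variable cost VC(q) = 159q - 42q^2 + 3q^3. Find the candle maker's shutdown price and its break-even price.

Shutdown price = $12; break-even price = $132

AVC = 159 - 42q + 3q^2; minimized at q = 7, giving min AVC = $12. That is the shutdown price.
ATC = 972/q + 159 - 42q + 3q^2. Setting dATC/dq = −972/q^2 − 42 + 6q = 0 gives q = 9 (since 6·9^3 − 42·9^2 = 972).
min ATC = 972/9 + 159 − 42·9 + 3·9^2 = $132. That is the break-even price.
For $12 ≤ P < $132 the firm produces at a loss; below $12 it shuts down.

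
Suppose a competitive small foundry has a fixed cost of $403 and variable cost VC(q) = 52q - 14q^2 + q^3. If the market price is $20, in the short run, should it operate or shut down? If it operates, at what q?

Variable cost is VC = 52q - 14q^2 + q^3, so AVC = VC/q = 52 - 14q + q^2 and MC = dTC/dq = 52 - 28q + 3q^2.
AVC is minimized where dAVC/dq = -14 + 2q = 0, at q = 7; min AVC = 52 - 14·7 + 7^2 = $3.
Because $20 ≥ $3, revenue can cover variable cost; the firm operates.
P = MC gives 32 - 28q + 3q^2 = 0, with roots 4/3 and 8. Take the larger (rising MC): q* = 8.
Check: AVC at q = 8 is $4 ≤ P, so revenue covers variable cost.
Profit = P·q − TC = 20·8 − 435 = -$275, a loss, but smaller than the $403 fixed cost the firm would lose by shutting down.

Produce at q = 8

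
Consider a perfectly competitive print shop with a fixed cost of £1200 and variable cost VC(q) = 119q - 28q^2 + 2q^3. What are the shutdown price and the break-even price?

Shutdown price = min AVC. AVC = 119 - 28q + 2q^2, with vertex at q = 7 and minimum £21.
ATC = 1200/q + 119 - 28q + 2q^2. Setting dATC/dq = −1200/q^2 − 28 + 4q = 0 gives q = 10 (since 4·10^3 − 28·10^2 = 1200).
min ATC = 1200/10 + 119 − 28·10 + 2·10^2 = £159. That is the break-even price.
For £21 ≤ P < £159 the firm produces at a loss; below £21 it shuts down.

Shutdown price = £21; break-even price = £159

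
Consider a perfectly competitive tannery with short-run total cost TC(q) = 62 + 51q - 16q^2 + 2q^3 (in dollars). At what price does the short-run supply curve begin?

The shutdown price is the minimum of AVC. VC = 51q - 16q^2 + 2q^3, so AVC = 51 - 16q + 2q^2.
dAVC/dq = -16 + 4q = 0 gives q = 4. min AVC = 51 - 16·4 + 2·4^2 = 19.
So the shutdown price is $19.

$19 per unit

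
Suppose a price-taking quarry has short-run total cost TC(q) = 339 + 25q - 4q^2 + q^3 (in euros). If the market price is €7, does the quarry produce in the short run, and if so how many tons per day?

Shut down

From TC, MC = TC'(q) = 25 - 8q + 3q^2 and AVC = VC/q = 25 - 4q + q^2.
AVC is minimized where dAVC/dq = -4 + 2q = 0, at q = 2; min AVC = 25 - 4·2 + 2^2 = €21.
With P < min AVC (€7 < €21), every unit sold adds to the loss.
The firm minimizes its loss by shutting down and losing only its fixed cost of €339.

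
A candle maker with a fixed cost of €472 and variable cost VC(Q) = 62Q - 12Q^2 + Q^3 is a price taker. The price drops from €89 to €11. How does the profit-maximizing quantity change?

Output falls from 9 to 0 (the firm shuts down)

AVC = 62 - 12Q + Q^2, minimized at Q = 6 where min AVC = €26. MC = 62 - 24Q + 3Q^2.
With P = €89 above the shutdown price, P = MC gives Q = 9.
At P = €11 < min AVC = €26, price no longer covers variable cost at any output, so the firm shuts down: Q = 0.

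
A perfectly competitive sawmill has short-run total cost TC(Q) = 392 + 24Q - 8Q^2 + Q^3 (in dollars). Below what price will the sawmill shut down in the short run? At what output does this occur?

The shutdown price is the minimum of AVC. VC = 24Q - 8Q^2 + Q^3, so AVC = 24 - 8Q + Q^2.
At the minimum of AVC, MC = AVC. MC = 24 - 16Q + 3Q^2; setting MC = AVC gives 2Q^2 - 8Q = 0, so Q = 4. min AVC = 8.
So the shutdown price is $8.

$8 per unit, at Q = 4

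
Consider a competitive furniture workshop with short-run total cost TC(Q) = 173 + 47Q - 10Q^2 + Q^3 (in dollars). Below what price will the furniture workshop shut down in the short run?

$22 per unit

The firm shuts down when price falls below the minimum of average variable cost. AVC = VC/Q = 47 - 10Q + Q^2.
At the minimum of AVC, MC = AVC. MC = 47 - 20Q + 3Q^2; setting MC = AVC gives 2Q^2 - 10Q = 0, so Q = 5. min AVC = 22.
The firm shuts down for any P below $22.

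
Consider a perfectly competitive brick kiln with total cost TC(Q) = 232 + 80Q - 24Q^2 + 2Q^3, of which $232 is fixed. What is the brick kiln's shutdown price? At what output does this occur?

$8 per unit, at Q = 6

The shutdown price is the minimum of AVC. VC = 80Q - 24Q^2 + 2Q^3, so AVC = 80 - 24Q + 2Q^2.
dAVC/dQ = -24 + 4Q = 0 gives Q = 6. min AVC = 80 - 24·6 + 2·6^2 = 8.
The firm shuts down for any P below $8.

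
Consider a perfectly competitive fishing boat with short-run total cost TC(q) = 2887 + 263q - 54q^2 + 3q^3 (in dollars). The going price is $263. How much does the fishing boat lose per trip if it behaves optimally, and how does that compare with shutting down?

Profit = -$295 at q = 12

AVC = 263 - 54q + 3q^2; min AVC = $20 at q = 9. Since P = $263 ≥ min AVC, the firm produces.
MC = 263 - 108q + 9q^2. Setting P = MC and taking the root on the rising branch gives q* = 12.
TR = 263·12 = 3156. TC = 2887 + 564 = 3451. Profit = 3156 − 3451 = -$295.
By producing, the firm covers all variable cost plus $2592 of fixed cost; shutting down would lose the full $2887.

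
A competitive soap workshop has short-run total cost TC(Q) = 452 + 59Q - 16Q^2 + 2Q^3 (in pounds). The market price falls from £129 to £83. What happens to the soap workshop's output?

AVC = 59 - 16Q + 2Q^2, minimized at Q = 4 where min AVC = £27. MC = 59 - 32Q + 6Q^2.
At P = £129 ≥ min AVC, set P = MC on the rising branch: Q = 7.
At P = £83 ≥ min AVC, set P = MC: Q = 6. The firm stays open but cuts output.

Output falls from 7 to 6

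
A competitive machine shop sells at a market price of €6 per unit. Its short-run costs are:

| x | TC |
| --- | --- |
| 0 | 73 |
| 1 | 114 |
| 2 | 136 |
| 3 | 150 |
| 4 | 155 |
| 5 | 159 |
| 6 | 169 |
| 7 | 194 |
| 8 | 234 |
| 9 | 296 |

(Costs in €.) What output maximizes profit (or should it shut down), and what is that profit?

x = 0 (shut down); profit = -€73

Compute π = P·x − TC at each output: x=0: -73; x=1: -108; x=2: -124; x=3: -132; x=4: -131; x=5: -129; x=6: -133; x=7: -152; x=8: -186; x=9: -242.
Profit is highest at x = 0. Equivalently, the lowest AVC in the table is 96/6 ≈ €16 at x = 6, and P = €6 falls below it — price never covers variable cost, so the firm shuts down and loses only its fixed cost.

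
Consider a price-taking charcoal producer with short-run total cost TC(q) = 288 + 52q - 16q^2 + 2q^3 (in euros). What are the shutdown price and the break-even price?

AVC = 52 - 16q + 2q^2; minimized at q = 4, giving min AVC = €20. That is the shutdown price.
ATC = 288/q + 52 - 16q + 2q^2. Setting dATC/dq = −288/q^2 − 16 + 4q = 0 gives q = 6 (since 4·6^3 − 16·6^2 = 288).
min ATC = 288/6 + 52 − 16·6 + 2·6^2 = €76. That is the break-even price.
Between these two prices the firm operates at a loss; above €76 it earns a profit.

Shutdown price = €20; break-even price = €76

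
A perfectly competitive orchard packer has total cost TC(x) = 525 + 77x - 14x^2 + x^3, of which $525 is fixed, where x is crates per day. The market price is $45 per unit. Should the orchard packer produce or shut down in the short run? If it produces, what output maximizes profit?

Variable cost is VC = 77x - 14x^2 + x^3, so AVC = VC/x = 77 - 14x + x^2 and MC = dTC/dx = 77 - 28x + 3x^2.
AVC is minimized where dAVC/dx = -14 + 2x = 0, at x = 7; min AVC = 77 - 14·7 + 7^2 = $28.
Since P = $45 ≥ min AVC = $28, price covers variable cost and the firm should produce.
Solving P = MC: 32 - 28x + 3x^2 = 0 ⇒ x = 4/3 or 8. On the upward-sloping branch, x* = 8.
Check: AVC at x = 8 is $29 ≤ P, so revenue covers variable cost.
Profit = P·x − TC = 45·8 − 757 = -$397, a loss, but smaller than the $525 fixed cost the firm would lose by shutting down.

Produce at x = 8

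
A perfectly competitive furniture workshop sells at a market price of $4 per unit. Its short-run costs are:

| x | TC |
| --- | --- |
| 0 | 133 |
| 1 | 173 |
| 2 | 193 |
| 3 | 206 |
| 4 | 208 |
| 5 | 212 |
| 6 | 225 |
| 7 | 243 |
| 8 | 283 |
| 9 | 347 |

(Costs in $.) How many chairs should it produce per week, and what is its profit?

x = 0 (shut down); profit = -$133

Compute π = P·x − TC at each output: x=0: -133; x=1: -169; x=2: -185; x=3: -194; x=4: -192; x=5: -192; x=6: -201; x=7: -215; x=8: -251; x=9: -311.
Profit is highest at x = 0. Equivalently, the lowest AVC in the table is 92/6 ≈ $15.33 at x = 6, and P = $4 falls below it — price never covers variable cost, so the firm shuts down and loses only its fixed cost.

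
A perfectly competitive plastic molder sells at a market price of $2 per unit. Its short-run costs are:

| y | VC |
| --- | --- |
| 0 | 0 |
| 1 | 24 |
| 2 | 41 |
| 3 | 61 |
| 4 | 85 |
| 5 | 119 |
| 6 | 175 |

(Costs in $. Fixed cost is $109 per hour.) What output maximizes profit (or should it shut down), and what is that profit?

Profit at each row (π = 2y − TC): y=0: -109; y=1: -131; y=2: -146; y=3: -164; y=4: -186; y=5: -218; y=6: -272.
Profit is highest at y = 0. Equivalently, the lowest AVC in the table is 61/3 ≈ $20.33 at y = 3, and P = $2 falls below it — price never covers variable cost, so the firm shuts down and loses only its fixed cost.

y = 0 (shut down); profit = -$109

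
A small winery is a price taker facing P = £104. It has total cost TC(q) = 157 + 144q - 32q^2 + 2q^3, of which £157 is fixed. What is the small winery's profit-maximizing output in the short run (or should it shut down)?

Produce at q = 10

From TC, MC = TC'(q) = 144 - 64q + 6q^2 and AVC = VC/q = 144 - 32q + 2q^2.
The AVC parabola has its vertex at q = 32/4 = 8, where AVC = 144 - 32·8 + 2·8^2 = £16.
Since P = £104 ≥ min AVC = £16, price covers variable cost and the firm should produce.
Set P = MC: 104 = 144 - 64q + 6q^2 → 40 - 64q + 6q^2 = 0. The roots are q = 2/3 and q = 10; the profit-maximizing output is on the rising part of MC, so q* = 10.
Check: AVC at q = 10 is £24 ≤ P, so revenue covers variable cost.
Profit = P·q − TC = 104·10 − 397 = £643.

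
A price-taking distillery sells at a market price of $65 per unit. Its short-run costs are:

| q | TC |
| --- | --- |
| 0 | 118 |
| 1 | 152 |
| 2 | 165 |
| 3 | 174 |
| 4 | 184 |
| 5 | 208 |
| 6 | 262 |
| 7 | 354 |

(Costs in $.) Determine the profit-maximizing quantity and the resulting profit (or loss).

Compute π = P·q − TC at each output: q=0: -118; q=1: -87; q=2: -35; q=3: 21; q=4: 76; q=5: 117; q=6: 128; q=7: 101.
Profit is maximized at q = 6. AVC there is 144/6 = $24 ≤ P, so producing beats shutting down (which would give -$118).

q = 6; profit = $128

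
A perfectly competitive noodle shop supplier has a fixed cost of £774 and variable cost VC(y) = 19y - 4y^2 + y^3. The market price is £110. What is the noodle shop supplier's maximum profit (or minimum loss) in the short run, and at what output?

Profit = -£284 at y = 7

AVC = 19 - 4y + y^2; min AVC = £15 at y = 2. Since P = £110 ≥ min AVC, the firm produces.
MC = 19 - 8y + 3y^2. Setting P = MC and taking the root on the rising branch gives y* = 7.
TR = 110·7 = 770. TC = 774 + 280 = 1054. Profit = 770 − 1054 = -£284.
By producing, the firm covers all variable cost plus £490 of fixed cost; shutting down would lose the full £774.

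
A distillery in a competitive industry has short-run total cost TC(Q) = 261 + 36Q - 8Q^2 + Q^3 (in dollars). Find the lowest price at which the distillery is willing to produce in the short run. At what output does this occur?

Short-run supply begins at min AVC. From VC = 36Q - 8Q^2 + Q^3, AVC = 36 - 8Q + Q^2.
dAVC/dQ = -8 + 2Q = 0 gives Q = 4. min AVC = 36 - 8·4 + 4^2 = 20.
For P < $20 the firm produces nothing.

$20 per unit, at Q = 4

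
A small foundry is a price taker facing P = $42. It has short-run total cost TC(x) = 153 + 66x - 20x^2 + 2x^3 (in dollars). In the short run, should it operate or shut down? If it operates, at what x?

From TC, MC = TC'(x) = 66 - 40x + 6x^2 and AVC = VC/x = 66 - 20x + 2x^2.
The AVC parabola has its vertex at x = 20/4 = 5, where AVC = 66 - 20·5 + 2·5^2 = $16.
Because $42 ≥ $16, revenue can cover variable cost; the firm operates.
Set P = MC: 42 = 66 - 40x + 6x^2 → 24 - 40x + 6x^2 = 0. The roots are x = 2/3 and x = 6; the profit-maximizing output is on the rising part of MC, so x* = 6.
Check: AVC at x = 6 is $18 ≤ P, so revenue covers variable cost.
Profit = P·x − TC = 42·6 − 261 = -$9, a loss, but smaller than the $153 fixed cost the firm would lose by shutting down.

Produce at x = 6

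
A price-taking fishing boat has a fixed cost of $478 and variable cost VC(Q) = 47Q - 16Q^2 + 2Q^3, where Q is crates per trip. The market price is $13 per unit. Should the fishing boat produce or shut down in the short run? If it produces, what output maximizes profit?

Shut down

Strip out fixed cost: VC = 47Q - 16Q^2 + 2Q^3. Then AVC = 47 - 16Q + 2Q^2 and MC = 47 - 32Q + 6Q^2.
AVC is minimized where dAVC/dQ = -16 + 4Q = 0, at Q = 4; min AVC = 47 - 16·4 + 2·4^2 = $15.
With P < min AVC ($13 < $15), every unit sold adds to the loss.
Shutting down limits the loss to fixed cost, $478.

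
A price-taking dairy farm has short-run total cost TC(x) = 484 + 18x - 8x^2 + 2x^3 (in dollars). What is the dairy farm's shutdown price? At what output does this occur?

Short-run supply begins at min AVC. From VC = 18x - 8x^2 + 2x^3, AVC = 18 - 8x + 2x^2.
dAVC/dx = -8 + 4x = 0 gives x = 2. min AVC = 18 - 8·2 + 2·2^2 = 10.
So the shutdown price is $10.

$10 per unit, at x = 2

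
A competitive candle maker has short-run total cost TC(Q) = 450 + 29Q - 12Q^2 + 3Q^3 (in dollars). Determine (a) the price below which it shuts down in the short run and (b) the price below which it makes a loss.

Shutdown price = $17; break-even price = $134

Shutdown price = min AVC. AVC = 29 - 12Q + 3Q^2, with vertex at Q = 2 and minimum $17.
ATC = 450/Q + 29 - 12Q + 3Q^2. Setting dATC/dQ = −450/Q^2 − 12 + 6Q = 0 gives Q = 5 (since 6·5^3 − 12·5^2 = 450).
min ATC = 450/5 + 29 − 12·5 + 3·5^2 = $134. That is the break-even price.
Between these two prices the firm operates at a loss; above $134 it earns a profit.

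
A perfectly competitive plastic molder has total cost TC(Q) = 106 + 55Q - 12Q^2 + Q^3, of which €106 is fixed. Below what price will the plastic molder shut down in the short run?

The firm shuts down when price falls below the minimum of average variable cost. AVC = VC/Q = 55 - 12Q + Q^2.
At the minimum of AVC, MC = AVC. MC = 55 - 24Q + 3Q^2; setting MC = AVC gives 2Q^2 - 12Q = 0, so Q = 6. min AVC = 19.
The firm shuts down for any P below €19.

€19 per unit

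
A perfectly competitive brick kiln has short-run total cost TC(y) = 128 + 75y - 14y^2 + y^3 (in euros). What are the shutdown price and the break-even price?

Shutdown price = €26; break-even price = €43

AVC = 75 - 14y + y^2; minimized at y = 7, giving min AVC = €26. That is the shutdown price.
ATC = 128/y + 75 - 14y + y^2. Setting dATC/dy = −128/y^2 − 14 + 2y = 0 gives y = 8 (since 2·8^3 − 14·8^2 = 128).
min ATC = 128/8 + 75 − 14·8 + 8^2 = €43. That is the break-even price.
Between these two prices the firm operates at a loss; above €43 it earns a profit.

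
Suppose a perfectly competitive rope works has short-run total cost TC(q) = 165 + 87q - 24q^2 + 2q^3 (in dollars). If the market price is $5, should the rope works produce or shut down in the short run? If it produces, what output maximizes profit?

Shut down

Strip out fixed cost: VC = 87q - 24q^2 + 2q^3. Then AVC = 87 - 24q + 2q^2 and MC = 87 - 48q + 6q^2.
The AVC parabola has its vertex at q = 24/4 = 6, where AVC = 87 - 24·6 + 2·6^2 = $15.
With P < min AVC ($5 < $15), every unit sold adds to the loss.
The firm minimizes its loss by shutting down and losing only its fixed cost of $165.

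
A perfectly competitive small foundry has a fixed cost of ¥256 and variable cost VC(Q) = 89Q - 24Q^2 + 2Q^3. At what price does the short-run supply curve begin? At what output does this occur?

¥17 per unit, at Q = 6

The shutdown price is the minimum of AVC. VC = 89Q - 24Q^2 + 2Q^3, so AVC = 89 - 24Q + 2Q^2.
dAVC/dQ = -24 + 4Q = 0 gives Q = 6. min AVC = 89 - 24·6 + 2·6^2 = 17.
For P < ¥17 the firm produces nothing.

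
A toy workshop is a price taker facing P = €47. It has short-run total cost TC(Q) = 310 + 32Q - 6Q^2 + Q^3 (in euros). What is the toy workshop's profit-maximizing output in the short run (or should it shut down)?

Strip out fixed cost: VC = 32Q - 6Q^2 + Q^3. Then AVC = 32 - 6Q + Q^2 and MC = 32 - 12Q + 3Q^2.
AVC is minimized where dAVC/dQ = -6 + 2Q = 0, at Q = 3; min AVC = 32 - 6·3 + 3^2 = €23.
Since P = €47 ≥ min AVC = €23, price covers variable cost and the firm should produce.
Solving P = MC: -15 - 12Q + 3Q^2 = 0 ⇒ Q = -1 or 5. On the upward-sloping branch, Q* = 5.
Check: AVC at Q = 5 is €27 ≤ P, so revenue covers variable cost.
Profit = P·Q − TC = 47·5 − 445 = -€210, a loss, but smaller than the €310 fixed cost the firm would lose by shutting down.

Produce at Q = 5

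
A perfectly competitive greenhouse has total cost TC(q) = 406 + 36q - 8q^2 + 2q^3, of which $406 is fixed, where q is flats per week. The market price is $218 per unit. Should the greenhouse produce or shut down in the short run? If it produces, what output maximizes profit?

Produce at q = 7

Variable cost is VC = 36q - 8q^2 + 2q^3, so AVC = VC/q = 36 - 8q + 2q^2 and MC = dTC/dq = 36 - 16q + 6q^2.
AVC is minimized where dAVC/dq = -8 + 4q = 0, at q = 2; min AVC = 36 - 8·2 + 2·2^2 = $28.
P = $218 exceeds min AVC = $28, so the firm stays open.
Set P = MC: 218 = 36 - 16q + 6q^2 → -182 - 16q + 6q^2 = 0. The roots are q = -13/3 and q = 7; the profit-maximizing output is on the rising part of MC, so q* = 7.
Check: AVC at q = 7 is $78 ≤ P, so revenue covers variable cost.
Profit = P·q − TC = 218·7 − 952 = $574.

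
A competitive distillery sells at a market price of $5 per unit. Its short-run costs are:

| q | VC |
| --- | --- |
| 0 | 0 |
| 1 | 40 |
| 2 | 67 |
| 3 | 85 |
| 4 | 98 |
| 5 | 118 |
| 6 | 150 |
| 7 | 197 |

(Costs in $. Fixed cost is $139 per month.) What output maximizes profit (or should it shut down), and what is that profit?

q = 0 (shut down); profit = -$139

Compute π = P·q − TC at each output: q=0: -139; q=1: -174; q=2: -196; q=3: -209; q=4: -217; q=5: -232; q=6: -259; q=7: -301.
Profit is highest at q = 0. Equivalently, the lowest AVC in the table is 118/5 ≈ $23.60 at q = 5, and P = $5 falls below it — price never covers variable cost, so the firm shuts down and loses only its fixed cost.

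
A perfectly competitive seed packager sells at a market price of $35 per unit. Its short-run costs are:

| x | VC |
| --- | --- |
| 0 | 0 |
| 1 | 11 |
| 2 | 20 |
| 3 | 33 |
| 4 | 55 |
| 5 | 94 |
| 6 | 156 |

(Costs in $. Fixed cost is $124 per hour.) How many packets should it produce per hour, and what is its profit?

x = 4; profit = -$39

Profit at each row (π = 35x − TC): x=0: -124; x=1: -100; x=2: -74; x=3: -52; x=4: -39; x=5: -43; x=6: -70.
Profit is maximized at x = 4. AVC there is 55/4 = $13.75 ≤ P, so producing beats shutting down (which would give -$124).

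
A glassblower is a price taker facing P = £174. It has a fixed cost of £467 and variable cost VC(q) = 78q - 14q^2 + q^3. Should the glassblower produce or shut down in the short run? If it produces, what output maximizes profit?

From TC, MC = TC'(q) = 78 - 28q + 3q^2 and AVC = VC/q = 78 - 14q + q^2.
AVC is minimized where dAVC/dq = -14 + 2q = 0, at q = 7; min AVC = 78 - 14·7 + 7^2 = £29.
Because £174 ≥ £29, revenue can cover variable cost; the firm operates.
Set P = MC: 174 = 78 - 28q + 3q^2 → -96 - 28q + 3q^2 = 0. The roots are q = -8/3 and q = 12; the profit-maximizing output is on the rising part of MC, so q* = 12.
Check: AVC at q = 12 is £54 ≤ P, so revenue covers variable cost.
Profit = P·q − TC = 174·12 − 1115 = £973.

Produce at q = 12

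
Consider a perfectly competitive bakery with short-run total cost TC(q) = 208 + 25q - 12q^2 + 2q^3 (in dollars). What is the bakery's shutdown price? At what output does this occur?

$7 per unit, at q = 3

The shutdown price is the minimum of AVC. VC = 25q - 12q^2 + 2q^3, so AVC = 25 - 12q + 2q^2.
dAVC/dq = -12 + 4q = 0 gives q = 3. min AVC = 25 - 12·3 + 2·3^2 = 7.
The firm shuts down for any P below $7.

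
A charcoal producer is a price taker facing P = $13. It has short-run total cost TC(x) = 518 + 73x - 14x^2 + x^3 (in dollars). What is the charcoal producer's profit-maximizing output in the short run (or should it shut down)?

Shut down

Strip out fixed cost: VC = 73x - 14x^2 + x^3. Then AVC = 73 - 14x + x^2 and MC = 73 - 28x + 3x^2.
The AVC parabola has its vertex at x = 14/2 = 7, where AVC = 73 - 14·7 + 7^2 = $24.
Since P = $13 < min AVC = $24, price fails to cover variable cost at any output.
Shutting down limits the loss to fixed cost, $518.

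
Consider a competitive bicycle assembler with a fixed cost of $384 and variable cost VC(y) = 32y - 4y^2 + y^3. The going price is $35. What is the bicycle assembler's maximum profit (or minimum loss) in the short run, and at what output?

AVC = 32 - 4y + y^2 has its minimum $28 at y = 2; price $35 clears that bar, so the firm operates.
MC = 32 - 8y + 3y^2. Setting P = MC and taking the root on the rising branch gives y* = 3.
TR = 35·3 = 105. TC = 384 + 87 = 471. Profit = 105 − 471 = -$366.
By producing, the firm covers all variable cost plus $18 of fixed cost; shutting down would lose the full $384.

Profit = -$366 at y = 3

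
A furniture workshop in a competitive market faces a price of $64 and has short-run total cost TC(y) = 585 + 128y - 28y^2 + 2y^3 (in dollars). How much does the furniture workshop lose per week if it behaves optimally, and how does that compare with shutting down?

Profit = -$329 at y = 8

AVC = 128 - 28y + 2y^2; min AVC = $30 at y = 7. Since P = $64 ≥ min AVC, the firm produces.
MC = 128 - 56y + 6y^2. Setting P = MC and taking the root on the rising branch gives y* = 8.
TR = 64·8 = 512. TC = 585 + 256 = 841. Profit = 512 − 841 = -$329.
Shutting down would mean losing the fixed cost of $585, so operating at a loss of $329 is better by $256.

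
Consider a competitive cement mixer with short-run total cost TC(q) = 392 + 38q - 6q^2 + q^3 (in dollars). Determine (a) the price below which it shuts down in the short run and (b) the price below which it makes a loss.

Shutdown price = min AVC. AVC = 38 - 6q + q^2, with vertex at q = 3 and minimum $29.
ATC = 392/q + 38 - 6q + q^2. Setting dATC/dq = −392/q^2 − 6 + 2q = 0 gives q = 7 (since 2·7^3 − 6·7^2 = 392).
min ATC = 392/7 + 38 − 6·7 + 7^2 = $101. That is the break-even price.
Between these two prices the firm operates at a loss; above $101 it earns a profit.

Shutdown price = $29; break-even price = $101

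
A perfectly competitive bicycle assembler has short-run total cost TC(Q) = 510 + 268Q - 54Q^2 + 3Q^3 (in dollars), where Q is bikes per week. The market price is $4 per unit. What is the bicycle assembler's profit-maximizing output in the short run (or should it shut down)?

Shut down

Variable cost is VC = 268Q - 54Q^2 + 3Q^3, so AVC = VC/Q = 268 - 54Q + 3Q^2 and MC = dTC/dQ = 268 - 108Q + 9Q^2.
The AVC parabola has its vertex at Q = 54/6 = 9, where AVC = 268 - 54·9 + 3·9^2 = $25.
With P < min AVC ($4 < $25), every unit sold adds to the loss.
The firm minimizes its loss by shutting down and losing only its fixed cost of $510.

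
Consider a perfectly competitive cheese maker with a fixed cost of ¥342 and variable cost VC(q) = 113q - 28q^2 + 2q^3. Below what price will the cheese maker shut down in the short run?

¥15 per unit

The firm shuts down when price falls below the minimum of average variable cost. AVC = VC/q = 113 - 28q + 2q^2.
dAVC/dq = -28 + 4q = 0 gives q = 7. min AVC = 113 - 28·7 + 2·7^2 = 15.
So the shutdown price is ¥15.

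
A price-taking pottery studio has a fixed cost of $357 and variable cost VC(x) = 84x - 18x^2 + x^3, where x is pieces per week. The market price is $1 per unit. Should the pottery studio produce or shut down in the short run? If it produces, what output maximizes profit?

Shut down

From TC, MC = TC'(x) = 84 - 36x + 3x^2 and AVC = VC/x = 84 - 18x + x^2.
The AVC parabola has its vertex at x = 18/2 = 9, where AVC = 84 - 18·9 + 9^2 = $3.
With P < min AVC ($1 < $3), every unit sold adds to the loss.
Shutting down limits the loss to fixed cost, $357.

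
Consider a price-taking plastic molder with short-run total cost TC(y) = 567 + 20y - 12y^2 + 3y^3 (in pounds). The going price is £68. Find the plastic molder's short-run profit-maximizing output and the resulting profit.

Profit = -£375 at y = 4

AVC = 20 - 12y + 3y^2 has its minimum £8 at y = 2; price £68 clears that bar, so the firm operates.
With MC = 20 - 24y + 9y^2, P = MC on the upward-sloping part at y* = 4.
TR = 68·4 = 272. TC = 567 + 80 = 647. Profit = 272 − 647 = -£375.
By producing, the firm covers all variable cost plus £192 of fixed cost; shutting down would lose the full £567.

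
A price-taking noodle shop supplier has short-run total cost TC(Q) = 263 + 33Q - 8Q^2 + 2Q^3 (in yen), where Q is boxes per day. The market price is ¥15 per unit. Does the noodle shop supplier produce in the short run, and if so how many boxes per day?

Strip out fixed cost: VC = 33Q - 8Q^2 + 2Q^3. Then AVC = 33 - 8Q + 2Q^2 and MC = 33 - 16Q + 6Q^2.
The AVC parabola has its vertex at Q = 8/4 = 2, where AVC = 33 - 8·2 + 2·2^2 = ¥25.
With P < min AVC (¥15 < ¥25), every unit sold adds to the loss.
Shutting down limits the loss to fixed cost, ¥263.

Shut down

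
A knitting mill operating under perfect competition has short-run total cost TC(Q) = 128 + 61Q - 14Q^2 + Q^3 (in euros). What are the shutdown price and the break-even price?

Shutdown price = €12; break-even price = €29

AVC = 61 - 14Q + Q^2; minimized at Q = 7, giving min AVC = €12. That is the shutdown price.
ATC = 128/Q + 61 - 14Q + Q^2. Setting dATC/dQ = −128/Q^2 − 14 + 2Q = 0 gives Q = 8 (since 2·8^3 − 14·8^2 = 128).
min ATC = 128/8 + 61 − 14·8 + 8^2 = €29. That is the break-even price.
For €12 ≤ P < €29 the firm produces at a loss; below €12 it shuts down.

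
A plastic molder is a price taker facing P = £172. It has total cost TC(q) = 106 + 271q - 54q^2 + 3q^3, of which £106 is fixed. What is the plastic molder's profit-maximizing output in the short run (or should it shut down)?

Variable cost is VC = 271q - 54q^2 + 3q^3, so AVC = VC/q = 271 - 54q + 3q^2 and MC = dTC/dq = 271 - 108q + 9q^2.
AVC hits its minimum where MC = AVC, at q = 9, giving min AVC = 271 - 54·9 + 3·9^2 = £28.
Because £172 ≥ £28, revenue can cover variable cost; the firm operates.
Solving P = MC: 99 - 108q + 9q^2 = 0 ⇒ q = 1 or 11. On the upward-sloping branch, q* = 11.
Check: AVC at q = 11 is £40 ≤ P, so revenue covers variable cost.
Profit = P·q − TC = 172·11 − 546 = £1346.

Produce at q = 11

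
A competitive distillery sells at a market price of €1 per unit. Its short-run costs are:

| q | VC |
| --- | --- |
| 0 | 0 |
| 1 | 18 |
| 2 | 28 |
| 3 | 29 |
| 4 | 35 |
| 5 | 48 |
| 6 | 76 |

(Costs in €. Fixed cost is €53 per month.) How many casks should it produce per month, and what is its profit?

Profit at each row (π = 1q − TC): q=0: -53; q=1: -70; q=2: -79; q=3: -79; q=4: -84; q=5: -96; q=6: -123.
Profit is highest at q = 0. Equivalently, the lowest AVC in the table is 35/4 ≈ €8.75 at q = 4, and P = €1 falls below it — price never covers variable cost, so the firm shuts down and loses only its fixed cost.

q = 0 (shut down); profit = -€53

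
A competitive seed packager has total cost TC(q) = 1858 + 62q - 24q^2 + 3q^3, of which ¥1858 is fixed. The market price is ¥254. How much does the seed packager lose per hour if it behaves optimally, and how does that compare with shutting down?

AVC = 62 - 24q + 3q^2 has its minimum ¥14 at q = 4; price ¥254 clears that bar, so the firm operates.
MC = 62 - 48q + 9q^2. Setting P = MC and taking the root on the rising branch gives q* = 8.
TR = 254·8 = 2032. TC = 1858 + 496 = 2354. Profit = 2032 − 2354 = -¥322.
That loss of ¥322 beats the ¥1858 the firm would lose by shutting down; producing recovers ¥1536 of fixed cost.

Profit = -¥322 at q = 8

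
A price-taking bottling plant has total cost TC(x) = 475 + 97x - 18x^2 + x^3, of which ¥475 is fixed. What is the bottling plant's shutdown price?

¥16 per unit

The shutdown price is the minimum of AVC. VC = 97x - 18x^2 + x^3, so AVC = 97 - 18x + x^2.
At the minimum of AVC, MC = AVC. MC = 97 - 36x + 3x^2; setting MC = AVC gives 2x^2 - 18x = 0, so x = 9. min AVC = 16.
So the shutdown price is ¥16.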